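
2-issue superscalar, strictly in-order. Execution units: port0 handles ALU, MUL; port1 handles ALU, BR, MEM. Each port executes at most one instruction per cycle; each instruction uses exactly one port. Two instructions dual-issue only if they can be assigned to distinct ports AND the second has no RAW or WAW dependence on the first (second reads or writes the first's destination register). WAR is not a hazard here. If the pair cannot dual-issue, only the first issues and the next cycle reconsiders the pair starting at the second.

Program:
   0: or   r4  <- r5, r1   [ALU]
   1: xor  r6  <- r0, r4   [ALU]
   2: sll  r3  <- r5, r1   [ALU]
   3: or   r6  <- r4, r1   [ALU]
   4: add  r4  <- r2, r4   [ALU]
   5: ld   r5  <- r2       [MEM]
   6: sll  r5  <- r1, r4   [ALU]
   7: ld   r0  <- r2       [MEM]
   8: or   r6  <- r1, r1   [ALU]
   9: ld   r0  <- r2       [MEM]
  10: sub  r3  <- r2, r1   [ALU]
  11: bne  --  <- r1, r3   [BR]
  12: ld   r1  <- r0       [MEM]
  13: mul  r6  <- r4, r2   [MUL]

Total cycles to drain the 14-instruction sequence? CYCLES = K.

0. or.ALU @i0  | RAW r4
1. xor.ALU+sll.ALU @i1&i2  | 2-wide
2. or.ALU+add.ALU @i3&i4  | 2-wide
3. ld.MEM @i5  | WAW r5
4. sll.ALU+ld.MEM @i6&i7  | 2-wide
5. or.ALU+ld.MEM @i8&i9  | 2-wide
6. sub.ALU @i10  | RAW r3
7. bne.BR @i11  | no-port BR/MEM
8. ld.MEM+mul.MUL @i12&i13  | 2-wide

CYCLES = 9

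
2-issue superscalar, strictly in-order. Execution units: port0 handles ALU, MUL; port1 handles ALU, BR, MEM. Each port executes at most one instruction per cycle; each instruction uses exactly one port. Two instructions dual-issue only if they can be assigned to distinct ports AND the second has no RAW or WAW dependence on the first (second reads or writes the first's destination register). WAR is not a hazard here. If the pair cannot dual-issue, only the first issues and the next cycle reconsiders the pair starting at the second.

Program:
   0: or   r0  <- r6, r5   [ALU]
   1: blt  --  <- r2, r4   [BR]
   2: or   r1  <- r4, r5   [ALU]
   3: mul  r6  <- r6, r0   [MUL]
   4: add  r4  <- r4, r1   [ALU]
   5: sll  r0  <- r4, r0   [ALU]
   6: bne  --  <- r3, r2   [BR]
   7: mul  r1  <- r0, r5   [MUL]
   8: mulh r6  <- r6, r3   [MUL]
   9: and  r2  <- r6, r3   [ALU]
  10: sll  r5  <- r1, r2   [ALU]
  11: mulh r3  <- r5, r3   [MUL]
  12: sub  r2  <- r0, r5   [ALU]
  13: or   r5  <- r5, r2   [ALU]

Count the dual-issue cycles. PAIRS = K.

PAIRS = 4

#0 head=0: or blt i0/i1 2-wide
#1 head=2: or mul i2/i3 2-wide
#2 head=4: add i4 RAW r4
#3 head=5: sll bne i5/i6 2-wide
#4 head=7: mul i7 no-port MUL/MUL
#5 head=8: mulh i8 RAW r6
#6 head=9: and i9 RAW r2
#7 head=10: sll i10 RAW r5
#8 head=11: mulh sub i11/i12 2-wide
#9 head=13: or i13 tail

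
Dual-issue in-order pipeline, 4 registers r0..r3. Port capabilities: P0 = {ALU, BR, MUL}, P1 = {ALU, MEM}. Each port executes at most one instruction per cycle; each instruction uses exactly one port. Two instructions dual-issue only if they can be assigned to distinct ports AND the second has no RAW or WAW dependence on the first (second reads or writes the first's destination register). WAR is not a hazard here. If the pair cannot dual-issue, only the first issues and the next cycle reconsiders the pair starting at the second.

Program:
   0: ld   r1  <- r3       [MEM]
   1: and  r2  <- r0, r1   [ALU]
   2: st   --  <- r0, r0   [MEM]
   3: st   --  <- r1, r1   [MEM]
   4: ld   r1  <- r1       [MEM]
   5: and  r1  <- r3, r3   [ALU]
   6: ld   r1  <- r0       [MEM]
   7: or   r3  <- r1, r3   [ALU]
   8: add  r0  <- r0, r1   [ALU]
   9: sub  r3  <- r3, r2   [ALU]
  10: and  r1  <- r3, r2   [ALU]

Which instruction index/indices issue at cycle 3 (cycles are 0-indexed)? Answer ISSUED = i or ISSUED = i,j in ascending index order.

ISSUED = 4

[0] i0  ld.MEM  -- RAW r1
[1] i1&i2  and.ALU/st.MEM  -- 2-wide
[2] i3  st.MEM  -- no-port MEM/MEM
[3] i4  ld.MEM  -- WAW r1
[4] i5  and.ALU  -- WAW r1
[5] i6  ld.MEM  -- RAW r1
[6] i7&i8  or.ALU/add.ALU  -- 2-wide
[7] i9  sub.ALU  -- RAW r3
[8] i10  and.ALU  -- tail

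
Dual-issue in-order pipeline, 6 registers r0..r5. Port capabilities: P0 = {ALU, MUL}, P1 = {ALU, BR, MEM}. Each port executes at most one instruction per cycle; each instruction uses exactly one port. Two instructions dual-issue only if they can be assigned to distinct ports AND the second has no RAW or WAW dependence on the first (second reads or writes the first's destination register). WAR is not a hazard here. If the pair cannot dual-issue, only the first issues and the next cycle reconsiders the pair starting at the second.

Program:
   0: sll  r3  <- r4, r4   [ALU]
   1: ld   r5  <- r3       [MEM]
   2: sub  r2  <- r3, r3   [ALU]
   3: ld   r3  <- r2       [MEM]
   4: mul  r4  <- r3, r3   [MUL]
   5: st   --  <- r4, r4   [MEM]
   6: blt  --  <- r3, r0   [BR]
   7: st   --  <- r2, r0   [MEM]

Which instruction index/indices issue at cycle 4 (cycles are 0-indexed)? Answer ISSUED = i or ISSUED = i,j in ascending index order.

ISSUED = 5

  cy0 -> i0 (sll) RAW r3
  cy1 -> i1+i2 (ld sub) pair
  cy2 -> i3 (ld) RAW r3
  cy3 -> i4 (mul) RAW r4
  cy4 -> i5 (st) no-port MEM/BR
  cy5 -> i6 (blt) no-port BR/MEM
  cy6 -> i7 (st) tail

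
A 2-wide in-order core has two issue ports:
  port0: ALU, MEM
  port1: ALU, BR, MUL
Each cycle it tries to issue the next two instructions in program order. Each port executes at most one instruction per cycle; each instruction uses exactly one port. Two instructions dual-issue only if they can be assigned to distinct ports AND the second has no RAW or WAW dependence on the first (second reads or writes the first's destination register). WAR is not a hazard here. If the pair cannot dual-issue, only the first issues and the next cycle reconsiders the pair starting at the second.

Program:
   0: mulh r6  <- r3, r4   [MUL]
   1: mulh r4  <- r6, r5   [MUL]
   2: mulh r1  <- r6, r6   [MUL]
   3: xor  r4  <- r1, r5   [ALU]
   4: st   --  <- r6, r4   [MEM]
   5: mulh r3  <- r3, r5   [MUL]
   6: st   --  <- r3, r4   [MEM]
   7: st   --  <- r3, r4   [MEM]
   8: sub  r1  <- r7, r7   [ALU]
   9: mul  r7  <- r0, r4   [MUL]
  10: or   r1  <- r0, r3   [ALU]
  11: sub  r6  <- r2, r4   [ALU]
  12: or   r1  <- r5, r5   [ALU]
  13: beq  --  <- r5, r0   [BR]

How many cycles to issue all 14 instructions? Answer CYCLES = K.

#0 head=0: mulh i0 no-port MUL/MUL
#1 head=1: mulh i1 no-port MUL/MUL
#2 head=2: mulh i2 RAW r1
#3 head=3: xor i3 RAW r4
#4 head=4: st mulh i4+i5 pair
#5 head=6: st i6 no-port MEM/MEM
#6 head=7: st sub i7+i8 pair
#7 head=9: mul or i9+i10 pair
#8 head=11: sub or i11+i12 pair
#9 head=13: beq i13 tail

CYCLES = 10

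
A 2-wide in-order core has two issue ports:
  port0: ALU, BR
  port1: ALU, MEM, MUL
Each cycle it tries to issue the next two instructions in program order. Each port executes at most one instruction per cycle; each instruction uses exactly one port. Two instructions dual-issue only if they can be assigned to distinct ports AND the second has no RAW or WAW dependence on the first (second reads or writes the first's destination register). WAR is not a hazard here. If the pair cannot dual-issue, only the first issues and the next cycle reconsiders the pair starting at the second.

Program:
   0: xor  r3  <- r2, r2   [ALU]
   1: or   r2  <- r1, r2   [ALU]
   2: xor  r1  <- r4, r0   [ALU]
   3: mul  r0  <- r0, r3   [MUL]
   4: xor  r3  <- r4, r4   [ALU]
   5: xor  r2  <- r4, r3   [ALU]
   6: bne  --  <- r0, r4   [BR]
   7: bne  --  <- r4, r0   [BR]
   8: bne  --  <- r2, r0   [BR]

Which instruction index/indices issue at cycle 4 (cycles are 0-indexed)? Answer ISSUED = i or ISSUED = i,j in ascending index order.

c0: i0/i1 xor.ALU/or.ALU  2-wide
c1: i2/i3 xor.ALU/mul.MUL  2-wide
c2: i4 xor.ALU  RAW r3
c3: i5/i6 xor.ALU/bne.BR  2-wide
c4: i7 bne.BR  no-port BR/BR
c5: i8 bne.BR  tail

ISSUED = 7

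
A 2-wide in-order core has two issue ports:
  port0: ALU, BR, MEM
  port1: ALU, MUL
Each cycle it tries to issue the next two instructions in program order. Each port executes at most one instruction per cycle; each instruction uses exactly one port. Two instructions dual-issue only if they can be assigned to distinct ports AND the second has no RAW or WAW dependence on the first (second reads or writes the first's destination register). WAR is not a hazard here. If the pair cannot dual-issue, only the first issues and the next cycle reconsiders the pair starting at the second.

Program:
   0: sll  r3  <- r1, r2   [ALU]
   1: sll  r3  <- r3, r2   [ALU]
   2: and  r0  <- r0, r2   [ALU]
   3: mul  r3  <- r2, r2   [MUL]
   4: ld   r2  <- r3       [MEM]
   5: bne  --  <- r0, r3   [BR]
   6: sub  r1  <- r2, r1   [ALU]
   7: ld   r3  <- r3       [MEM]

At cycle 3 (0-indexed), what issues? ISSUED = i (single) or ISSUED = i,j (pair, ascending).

ISSUED = 4

c0: i0 sll  RAW+WAW r3
c1: i1,i2 sll;and  pair
c2: i3 mul  RAW r3
c3: i4 ld  no-port MEM/BR
c4: i5,i6 bne;sub  pair
c5: i7 ld  tail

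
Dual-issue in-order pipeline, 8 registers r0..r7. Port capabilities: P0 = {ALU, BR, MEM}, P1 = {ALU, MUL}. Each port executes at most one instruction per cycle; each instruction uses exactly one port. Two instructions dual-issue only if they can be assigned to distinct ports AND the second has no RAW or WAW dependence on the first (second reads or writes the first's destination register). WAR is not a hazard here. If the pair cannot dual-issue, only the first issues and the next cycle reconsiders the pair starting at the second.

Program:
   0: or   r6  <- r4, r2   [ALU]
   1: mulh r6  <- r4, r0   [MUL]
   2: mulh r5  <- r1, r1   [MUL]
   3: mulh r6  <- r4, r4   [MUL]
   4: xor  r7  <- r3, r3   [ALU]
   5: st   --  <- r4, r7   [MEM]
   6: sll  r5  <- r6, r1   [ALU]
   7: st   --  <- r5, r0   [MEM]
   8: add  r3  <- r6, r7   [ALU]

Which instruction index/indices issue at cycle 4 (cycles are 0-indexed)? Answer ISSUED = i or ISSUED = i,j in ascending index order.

ISSUED = 5,6

0. or.ALU @i0  | WAW r6
1. mulh.MUL @i1  | no-port MUL/MUL
2. mulh.MUL @i2  | no-port MUL/MUL
3. mulh.MUL+xor.ALU @i3+i4  | 2-wide
4. st.MEM+sll.ALU @i5+i6  | 2-wide
5. st.MEM+add.ALU @i7+i8  | 2-wide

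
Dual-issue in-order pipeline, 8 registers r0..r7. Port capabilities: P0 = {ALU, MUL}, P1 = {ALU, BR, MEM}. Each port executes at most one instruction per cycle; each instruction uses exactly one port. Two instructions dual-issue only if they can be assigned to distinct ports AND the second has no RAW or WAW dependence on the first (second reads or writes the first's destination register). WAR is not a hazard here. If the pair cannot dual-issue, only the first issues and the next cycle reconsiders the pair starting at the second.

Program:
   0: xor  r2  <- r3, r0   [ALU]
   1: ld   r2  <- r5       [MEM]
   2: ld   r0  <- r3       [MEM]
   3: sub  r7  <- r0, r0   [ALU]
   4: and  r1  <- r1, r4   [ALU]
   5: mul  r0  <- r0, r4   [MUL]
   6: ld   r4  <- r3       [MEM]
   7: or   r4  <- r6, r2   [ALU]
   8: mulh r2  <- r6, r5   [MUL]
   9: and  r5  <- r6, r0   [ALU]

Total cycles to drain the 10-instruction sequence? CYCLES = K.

#0 head=0: xor.ALU i0 WAW r2
#1 head=1: ld.MEM i1 no-port MEM/MEM
#2 head=2: ld.MEM i2 RAW r0
#3 head=3: sub.ALU/and.ALU i3/i4 pair
#4 head=5: mul.MUL/ld.MEM i5/i6 pair
#5 head=7: or.ALU/mulh.MUL i7/i8 pair
#6 head=9: and.ALU i9 tail

CYCLES = 7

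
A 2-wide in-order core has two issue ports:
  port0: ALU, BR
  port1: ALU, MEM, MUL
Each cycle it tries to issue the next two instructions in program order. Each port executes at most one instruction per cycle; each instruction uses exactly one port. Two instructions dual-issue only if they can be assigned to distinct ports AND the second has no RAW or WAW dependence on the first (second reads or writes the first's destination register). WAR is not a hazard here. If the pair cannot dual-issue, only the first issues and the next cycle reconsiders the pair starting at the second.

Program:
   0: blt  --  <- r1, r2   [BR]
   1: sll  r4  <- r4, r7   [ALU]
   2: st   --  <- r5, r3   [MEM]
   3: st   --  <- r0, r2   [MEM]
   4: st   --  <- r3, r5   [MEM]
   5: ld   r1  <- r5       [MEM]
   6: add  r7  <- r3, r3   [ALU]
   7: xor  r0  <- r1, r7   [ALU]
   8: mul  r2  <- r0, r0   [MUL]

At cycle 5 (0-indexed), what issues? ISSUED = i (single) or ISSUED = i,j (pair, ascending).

ISSUED = 7

0. blt.BR+sll.ALU @i0+i1  | dual
1. st.MEM @i2  | no-port MEM/MEM
2. st.MEM @i3  | no-port MEM/MEM
3. st.MEM @i4  | no-port MEM/MEM
4. ld.MEM+add.ALU @i5+i6  | dual
5. xor.ALU @i7  | RAW r0
6. mul.MUL @i8  | tail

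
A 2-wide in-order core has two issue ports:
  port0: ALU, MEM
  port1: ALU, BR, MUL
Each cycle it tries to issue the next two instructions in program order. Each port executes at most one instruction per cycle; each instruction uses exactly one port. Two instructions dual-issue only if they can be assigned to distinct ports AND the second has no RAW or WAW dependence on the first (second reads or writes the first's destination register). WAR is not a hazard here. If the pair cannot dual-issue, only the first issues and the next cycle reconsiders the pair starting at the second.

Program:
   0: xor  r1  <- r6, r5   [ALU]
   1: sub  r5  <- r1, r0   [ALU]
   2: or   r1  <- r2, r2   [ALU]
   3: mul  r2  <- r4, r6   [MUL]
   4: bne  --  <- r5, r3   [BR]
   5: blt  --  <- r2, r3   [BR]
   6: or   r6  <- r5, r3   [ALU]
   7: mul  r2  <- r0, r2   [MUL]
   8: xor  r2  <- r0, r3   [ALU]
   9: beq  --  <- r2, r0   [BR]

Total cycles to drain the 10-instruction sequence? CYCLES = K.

CYCLES = 8

[0] i0  xor.ALU  -- RAW r1
[1] i1/i2  sub.ALU/or.ALU  -- pair
[2] i3  mul.MUL  -- no-port MUL/BR
[3] i4  bne.BR  -- no-port BR/BR
[4] i5/i6  blt.BR/or.ALU  -- pair
[5] i7  mul.MUL  -- WAW r2
[6] i8  xor.ALU  -- RAW r2
[7] i9  beq.BR  -- tail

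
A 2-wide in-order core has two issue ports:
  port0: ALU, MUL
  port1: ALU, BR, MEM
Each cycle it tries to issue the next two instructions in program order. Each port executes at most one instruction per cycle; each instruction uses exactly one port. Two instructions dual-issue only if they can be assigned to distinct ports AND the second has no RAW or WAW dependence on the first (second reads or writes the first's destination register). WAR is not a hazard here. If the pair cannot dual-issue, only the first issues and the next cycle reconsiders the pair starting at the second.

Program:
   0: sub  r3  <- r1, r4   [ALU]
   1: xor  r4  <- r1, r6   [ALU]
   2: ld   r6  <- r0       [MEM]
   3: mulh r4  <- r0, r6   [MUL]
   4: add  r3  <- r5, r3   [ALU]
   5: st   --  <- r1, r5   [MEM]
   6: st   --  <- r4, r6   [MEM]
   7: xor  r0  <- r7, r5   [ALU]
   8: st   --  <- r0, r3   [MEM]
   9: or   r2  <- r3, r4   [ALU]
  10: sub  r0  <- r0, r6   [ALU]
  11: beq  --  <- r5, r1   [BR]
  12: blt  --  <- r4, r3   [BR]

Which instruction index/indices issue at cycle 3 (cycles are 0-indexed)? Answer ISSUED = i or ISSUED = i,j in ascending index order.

ISSUED = 5

[0] i0/i1  sub+xor  -- 2-wide
[1] i2  ld  -- RAW r6
[2] i3/i4  mulh+add  -- 2-wide
[3] i5  st  -- no-port MEM/MEM
[4] i6/i7  st+xor  -- 2-wide
[5] i8/i9  st+or  -- 2-wide
[6] i10/i11  sub+beq  -- 2-wide
[7] i12  blt  -- tail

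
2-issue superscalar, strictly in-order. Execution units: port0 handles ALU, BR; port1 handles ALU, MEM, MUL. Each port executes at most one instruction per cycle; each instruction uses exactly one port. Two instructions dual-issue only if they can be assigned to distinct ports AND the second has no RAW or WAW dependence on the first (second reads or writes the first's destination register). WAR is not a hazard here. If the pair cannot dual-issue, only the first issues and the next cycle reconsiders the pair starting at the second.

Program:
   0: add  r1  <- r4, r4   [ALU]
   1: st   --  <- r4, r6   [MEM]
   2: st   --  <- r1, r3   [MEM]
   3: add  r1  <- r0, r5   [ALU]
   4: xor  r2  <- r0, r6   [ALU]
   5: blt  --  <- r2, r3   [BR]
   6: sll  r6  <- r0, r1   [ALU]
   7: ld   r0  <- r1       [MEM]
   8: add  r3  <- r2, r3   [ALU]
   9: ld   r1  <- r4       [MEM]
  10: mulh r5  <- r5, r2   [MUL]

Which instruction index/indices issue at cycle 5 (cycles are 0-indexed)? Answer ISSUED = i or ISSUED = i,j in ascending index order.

ISSUED = 9

  cy0 -> i0&i1 (add.ALU+st.MEM) 2-wide
  cy1 -> i2&i3 (st.MEM+add.ALU) 2-wide
  cy2 -> i4 (xor.ALU) RAW r2
  cy3 -> i5&i6 (blt.BR+sll.ALU) 2-wide
  cy4 -> i7&i8 (ld.MEM+add.ALU) 2-wide
  cy5 -> i9 (ld.MEM) no-port MEM/MUL
  cy6 -> i10 (mulh.MUL) tail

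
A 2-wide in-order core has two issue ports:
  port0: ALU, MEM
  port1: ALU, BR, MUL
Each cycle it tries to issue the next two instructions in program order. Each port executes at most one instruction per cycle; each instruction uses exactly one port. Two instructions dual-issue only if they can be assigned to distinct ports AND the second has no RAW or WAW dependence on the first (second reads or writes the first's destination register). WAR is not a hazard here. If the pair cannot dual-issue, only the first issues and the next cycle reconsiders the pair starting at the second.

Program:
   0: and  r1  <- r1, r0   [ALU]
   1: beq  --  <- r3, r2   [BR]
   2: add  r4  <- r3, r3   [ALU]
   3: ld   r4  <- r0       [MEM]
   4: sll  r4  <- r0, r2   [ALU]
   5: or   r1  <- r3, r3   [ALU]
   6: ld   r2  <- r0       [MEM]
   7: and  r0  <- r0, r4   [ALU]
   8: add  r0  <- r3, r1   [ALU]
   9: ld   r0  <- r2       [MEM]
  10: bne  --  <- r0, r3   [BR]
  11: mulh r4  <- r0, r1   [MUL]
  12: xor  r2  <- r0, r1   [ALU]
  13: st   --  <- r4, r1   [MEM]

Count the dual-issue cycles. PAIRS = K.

c0: i0/i1 and;beq  dual
c1: i2 add  WAW r4
c2: i3 ld  WAW r4
c3: i4/i5 sll;or  dual
c4: i6/i7 ld;and  dual
c5: i8 add  WAW r0
c6: i9 ld  RAW r0
c7: i10 bne  no-port BR/MUL
c8: i11/i12 mulh;xor  dual
c9: i13 st  tail

PAIRS = 4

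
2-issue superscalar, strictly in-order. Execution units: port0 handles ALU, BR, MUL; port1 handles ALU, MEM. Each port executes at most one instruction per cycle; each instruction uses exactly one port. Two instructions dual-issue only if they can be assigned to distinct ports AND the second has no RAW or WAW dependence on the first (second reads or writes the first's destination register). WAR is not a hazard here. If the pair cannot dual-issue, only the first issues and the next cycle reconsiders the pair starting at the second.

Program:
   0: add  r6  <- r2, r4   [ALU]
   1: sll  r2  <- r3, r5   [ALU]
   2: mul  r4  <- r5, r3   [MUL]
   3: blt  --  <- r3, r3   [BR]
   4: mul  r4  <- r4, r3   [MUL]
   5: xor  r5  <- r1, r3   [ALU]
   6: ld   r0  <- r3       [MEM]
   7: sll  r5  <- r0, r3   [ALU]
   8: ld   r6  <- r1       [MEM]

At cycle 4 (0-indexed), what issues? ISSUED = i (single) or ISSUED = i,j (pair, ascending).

ISSUED = 6

c0: i0&i1 add.ALU;sll.ALU  pair
c1: i2 mul.MUL  no-port MUL/BR
c2: i3 blt.BR  no-port BR/MUL
c3: i4&i5 mul.MUL;xor.ALU  pair
c4: i6 ld.MEM  RAW r0
c5: i7&i8 sll.ALU;ld.MEM  pair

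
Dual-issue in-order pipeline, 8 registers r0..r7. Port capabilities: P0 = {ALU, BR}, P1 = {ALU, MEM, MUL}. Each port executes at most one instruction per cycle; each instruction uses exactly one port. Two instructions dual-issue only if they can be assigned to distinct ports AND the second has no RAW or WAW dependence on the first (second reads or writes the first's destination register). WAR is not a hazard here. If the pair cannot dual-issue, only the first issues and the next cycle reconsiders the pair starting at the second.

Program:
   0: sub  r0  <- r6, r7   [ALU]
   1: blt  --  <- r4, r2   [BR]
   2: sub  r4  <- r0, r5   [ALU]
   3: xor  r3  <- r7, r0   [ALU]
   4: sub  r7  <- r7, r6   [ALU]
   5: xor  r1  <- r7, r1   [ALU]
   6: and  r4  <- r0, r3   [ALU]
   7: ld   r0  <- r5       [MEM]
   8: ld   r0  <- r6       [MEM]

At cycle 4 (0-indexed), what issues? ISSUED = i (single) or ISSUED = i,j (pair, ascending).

ISSUED = 7

t=0 i0&i1:sub/blt ; dual
t=1 i2&i3:sub/xor ; dual
t=2 i4:sub ; RAW r7
t=3 i5&i6:xor/and ; dual
t=4 i7:ld ; no-port MEM/MEM
t=5 i8:ld ; tail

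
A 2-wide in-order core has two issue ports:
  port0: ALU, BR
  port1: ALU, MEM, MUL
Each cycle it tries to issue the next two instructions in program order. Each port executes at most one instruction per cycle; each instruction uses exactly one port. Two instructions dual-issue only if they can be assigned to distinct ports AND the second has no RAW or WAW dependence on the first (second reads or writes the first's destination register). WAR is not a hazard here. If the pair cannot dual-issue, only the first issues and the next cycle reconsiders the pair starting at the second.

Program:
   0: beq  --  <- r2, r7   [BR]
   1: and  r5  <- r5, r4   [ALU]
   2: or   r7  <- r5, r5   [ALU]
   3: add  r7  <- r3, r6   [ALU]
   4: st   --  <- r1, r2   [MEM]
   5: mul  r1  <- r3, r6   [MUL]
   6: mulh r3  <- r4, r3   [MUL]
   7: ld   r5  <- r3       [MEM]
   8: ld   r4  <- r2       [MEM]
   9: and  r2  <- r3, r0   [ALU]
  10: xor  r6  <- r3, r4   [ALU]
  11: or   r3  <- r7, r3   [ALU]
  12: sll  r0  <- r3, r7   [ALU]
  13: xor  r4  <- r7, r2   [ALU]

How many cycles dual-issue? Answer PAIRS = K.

PAIRS = 5

[0] i0&i1  beq.BR/and.ALU  -- pair
[1] i2  or.ALU  -- WAW r7
[2] i3&i4  add.ALU/st.MEM  -- pair
[3] i5  mul.MUL  -- no-port MUL/MUL
[4] i6  mulh.MUL  -- no-port MUL/MEM
[5] i7  ld.MEM  -- no-port MEM/MEM
[6] i8&i9  ld.MEM/and.ALU  -- pair
[7] i10&i11  xor.ALU/or.ALU  -- pair
[8] i12&i13  sll.ALU/xor.ALU  -- pair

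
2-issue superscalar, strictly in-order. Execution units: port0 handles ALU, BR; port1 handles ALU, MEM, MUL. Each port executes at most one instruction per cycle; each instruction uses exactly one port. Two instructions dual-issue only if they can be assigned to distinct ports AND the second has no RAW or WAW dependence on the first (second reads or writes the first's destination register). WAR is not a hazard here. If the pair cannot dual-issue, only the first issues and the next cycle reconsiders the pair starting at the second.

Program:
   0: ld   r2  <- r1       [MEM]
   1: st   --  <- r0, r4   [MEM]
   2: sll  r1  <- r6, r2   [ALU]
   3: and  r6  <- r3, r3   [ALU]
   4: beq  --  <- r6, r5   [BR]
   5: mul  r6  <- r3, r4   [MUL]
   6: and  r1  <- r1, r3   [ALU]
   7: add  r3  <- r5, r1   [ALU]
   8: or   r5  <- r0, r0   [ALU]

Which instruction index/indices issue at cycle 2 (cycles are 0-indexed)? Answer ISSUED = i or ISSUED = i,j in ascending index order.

ISSUED = 3

#0 head=0: ld.MEM i0 no-port MEM/MEM
#1 head=1: st.MEM+sll.ALU i1&i2 2-wide
#2 head=3: and.ALU i3 RAW r6
#3 head=4: beq.BR+mul.MUL i4&i5 2-wide
#4 head=6: and.ALU i6 RAW r1
#5 head=7: add.ALU+or.ALU i7&i8 2-wide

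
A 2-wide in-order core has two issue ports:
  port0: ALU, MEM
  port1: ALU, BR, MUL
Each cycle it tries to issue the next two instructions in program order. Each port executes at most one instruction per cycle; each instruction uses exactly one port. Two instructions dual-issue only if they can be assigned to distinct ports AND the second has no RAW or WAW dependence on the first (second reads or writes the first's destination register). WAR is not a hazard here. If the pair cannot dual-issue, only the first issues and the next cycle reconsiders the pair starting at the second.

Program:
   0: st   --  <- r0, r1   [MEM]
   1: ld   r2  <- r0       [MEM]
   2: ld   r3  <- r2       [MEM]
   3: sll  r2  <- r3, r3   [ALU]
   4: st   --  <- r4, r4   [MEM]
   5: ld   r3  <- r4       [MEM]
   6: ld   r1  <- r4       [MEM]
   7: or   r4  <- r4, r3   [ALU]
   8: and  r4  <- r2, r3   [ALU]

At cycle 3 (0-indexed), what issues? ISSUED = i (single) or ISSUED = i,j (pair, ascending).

ISSUED = 3,4

#0 head=0: st i0 no-port MEM/MEM
#1 head=1: ld i1 no-port MEM/MEM
#2 head=2: ld i2 RAW r3
#3 head=3: sll+st i3&i4 pair
#4 head=5: ld i5 no-port MEM/MEM
#5 head=6: ld+or i6&i7 pair
#6 head=8: and i8 tail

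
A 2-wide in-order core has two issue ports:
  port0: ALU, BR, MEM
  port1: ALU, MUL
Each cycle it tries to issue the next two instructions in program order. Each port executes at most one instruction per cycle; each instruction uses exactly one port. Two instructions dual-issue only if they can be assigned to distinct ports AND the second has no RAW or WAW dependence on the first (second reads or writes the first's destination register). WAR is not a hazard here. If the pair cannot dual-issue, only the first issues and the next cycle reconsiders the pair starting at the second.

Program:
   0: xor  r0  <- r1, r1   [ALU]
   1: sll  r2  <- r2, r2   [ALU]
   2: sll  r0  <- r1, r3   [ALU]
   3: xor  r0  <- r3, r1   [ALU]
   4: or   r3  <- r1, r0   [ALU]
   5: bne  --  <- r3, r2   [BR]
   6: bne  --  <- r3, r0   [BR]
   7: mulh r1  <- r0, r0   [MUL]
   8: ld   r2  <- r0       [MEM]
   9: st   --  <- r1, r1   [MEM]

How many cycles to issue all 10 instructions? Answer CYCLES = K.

c0: i0/i1 xor;sll  dual
c1: i2 sll  WAW r0
c2: i3 xor  RAW r0
c3: i4 or  RAW r3
c4: i5 bne  no-port BR/BR
c5: i6/i7 bne;mulh  dual
c6: i8 ld  no-port MEM/MEM
c7: i9 st  tail

CYCLES = 8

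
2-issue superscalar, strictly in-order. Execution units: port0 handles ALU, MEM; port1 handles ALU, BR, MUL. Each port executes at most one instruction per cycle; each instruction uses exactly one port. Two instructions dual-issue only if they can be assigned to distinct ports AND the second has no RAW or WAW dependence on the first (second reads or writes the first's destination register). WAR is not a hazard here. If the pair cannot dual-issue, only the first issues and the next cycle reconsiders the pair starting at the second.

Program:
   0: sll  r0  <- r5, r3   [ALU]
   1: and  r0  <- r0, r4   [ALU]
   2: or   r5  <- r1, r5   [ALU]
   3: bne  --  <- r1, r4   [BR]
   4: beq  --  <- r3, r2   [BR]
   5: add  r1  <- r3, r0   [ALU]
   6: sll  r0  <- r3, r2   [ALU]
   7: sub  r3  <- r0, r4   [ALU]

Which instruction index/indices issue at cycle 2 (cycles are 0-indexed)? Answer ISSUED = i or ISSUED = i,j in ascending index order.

  cy0 -> i0 (sll) RAW+WAW r0
  cy1 -> i1&i2 (and or) 2-wide
  cy2 -> i3 (bne) no-port BR/BR
  cy3 -> i4&i5 (beq add) 2-wide
  cy4 -> i6 (sll) RAW r0
  cy5 -> i7 (sub) tail

ISSUED = 3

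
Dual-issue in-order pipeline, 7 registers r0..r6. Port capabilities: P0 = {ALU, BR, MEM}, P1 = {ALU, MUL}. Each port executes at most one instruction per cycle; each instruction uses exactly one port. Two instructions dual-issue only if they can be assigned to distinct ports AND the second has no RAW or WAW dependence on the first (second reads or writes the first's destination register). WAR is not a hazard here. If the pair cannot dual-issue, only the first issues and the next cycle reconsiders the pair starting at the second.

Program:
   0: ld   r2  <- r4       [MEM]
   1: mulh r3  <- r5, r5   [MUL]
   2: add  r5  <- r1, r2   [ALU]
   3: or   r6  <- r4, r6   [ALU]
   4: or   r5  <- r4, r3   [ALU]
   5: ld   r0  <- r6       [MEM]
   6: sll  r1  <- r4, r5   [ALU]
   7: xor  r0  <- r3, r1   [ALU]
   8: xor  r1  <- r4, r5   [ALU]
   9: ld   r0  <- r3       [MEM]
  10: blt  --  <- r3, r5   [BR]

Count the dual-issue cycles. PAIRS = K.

PAIRS = 4

[0] i0/i1  ld.MEM;mulh.MUL  -- pair
[1] i2/i3  add.ALU;or.ALU  -- pair
[2] i4/i5  or.ALU;ld.MEM  -- pair
[3] i6  sll.ALU  -- RAW r1
[4] i7/i8  xor.ALU;xor.ALU  -- pair
[5] i9  ld.MEM  -- no-port MEM/BR
[6] i10  blt.BR  -- tail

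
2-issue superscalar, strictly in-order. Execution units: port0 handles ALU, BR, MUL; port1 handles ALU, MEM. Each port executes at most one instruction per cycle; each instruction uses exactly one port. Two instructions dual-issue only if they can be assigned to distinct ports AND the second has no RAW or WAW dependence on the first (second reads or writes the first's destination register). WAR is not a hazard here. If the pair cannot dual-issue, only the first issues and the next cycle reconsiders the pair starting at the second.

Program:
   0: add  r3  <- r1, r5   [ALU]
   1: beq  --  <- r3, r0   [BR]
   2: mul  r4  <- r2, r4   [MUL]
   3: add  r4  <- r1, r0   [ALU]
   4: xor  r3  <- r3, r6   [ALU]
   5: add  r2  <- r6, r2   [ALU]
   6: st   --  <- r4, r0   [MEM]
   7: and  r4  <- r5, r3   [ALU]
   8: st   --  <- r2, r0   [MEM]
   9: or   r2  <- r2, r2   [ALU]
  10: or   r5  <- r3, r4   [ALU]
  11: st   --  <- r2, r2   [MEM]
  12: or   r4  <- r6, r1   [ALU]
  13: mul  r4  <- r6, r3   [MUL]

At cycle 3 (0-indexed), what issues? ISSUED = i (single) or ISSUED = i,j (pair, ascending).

ISSUED = 3,4

0. add @i0  | RAW r3
1. beq @i1  | no-port BR/MUL
2. mul @i2  | WAW r4
3. add+xor @i3+i4  | pair
4. add+st @i5+i6  | pair
5. and+st @i7+i8  | pair
6. or+or @i9+i10  | pair
7. st+or @i11+i12  | pair
8. mul @i13  | tail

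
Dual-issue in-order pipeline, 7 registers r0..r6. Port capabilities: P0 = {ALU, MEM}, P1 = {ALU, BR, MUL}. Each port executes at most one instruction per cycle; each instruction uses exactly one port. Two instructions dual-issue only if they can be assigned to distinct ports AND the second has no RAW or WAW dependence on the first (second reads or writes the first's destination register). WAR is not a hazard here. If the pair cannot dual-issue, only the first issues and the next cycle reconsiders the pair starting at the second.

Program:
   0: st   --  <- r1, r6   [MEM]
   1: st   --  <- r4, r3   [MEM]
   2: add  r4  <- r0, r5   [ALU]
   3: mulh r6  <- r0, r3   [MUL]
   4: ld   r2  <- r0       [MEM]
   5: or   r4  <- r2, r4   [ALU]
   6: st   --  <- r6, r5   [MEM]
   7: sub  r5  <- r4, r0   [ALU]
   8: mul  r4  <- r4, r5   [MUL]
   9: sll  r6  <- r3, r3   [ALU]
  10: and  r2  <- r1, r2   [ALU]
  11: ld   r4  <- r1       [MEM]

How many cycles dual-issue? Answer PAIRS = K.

PAIRS = 5

  cy0 -> i0 (st.MEM) no-port MEM/MEM
  cy1 -> i1/i2 (st.MEM add.ALU) 2-wide
  cy2 -> i3/i4 (mulh.MUL ld.MEM) 2-wide
  cy3 -> i5/i6 (or.ALU st.MEM) 2-wide
  cy4 -> i7 (sub.ALU) RAW r5
  cy5 -> i8/i9 (mul.MUL sll.ALU) 2-wide
  cy6 -> i10/i11 (and.ALU ld.MEM) 2-wide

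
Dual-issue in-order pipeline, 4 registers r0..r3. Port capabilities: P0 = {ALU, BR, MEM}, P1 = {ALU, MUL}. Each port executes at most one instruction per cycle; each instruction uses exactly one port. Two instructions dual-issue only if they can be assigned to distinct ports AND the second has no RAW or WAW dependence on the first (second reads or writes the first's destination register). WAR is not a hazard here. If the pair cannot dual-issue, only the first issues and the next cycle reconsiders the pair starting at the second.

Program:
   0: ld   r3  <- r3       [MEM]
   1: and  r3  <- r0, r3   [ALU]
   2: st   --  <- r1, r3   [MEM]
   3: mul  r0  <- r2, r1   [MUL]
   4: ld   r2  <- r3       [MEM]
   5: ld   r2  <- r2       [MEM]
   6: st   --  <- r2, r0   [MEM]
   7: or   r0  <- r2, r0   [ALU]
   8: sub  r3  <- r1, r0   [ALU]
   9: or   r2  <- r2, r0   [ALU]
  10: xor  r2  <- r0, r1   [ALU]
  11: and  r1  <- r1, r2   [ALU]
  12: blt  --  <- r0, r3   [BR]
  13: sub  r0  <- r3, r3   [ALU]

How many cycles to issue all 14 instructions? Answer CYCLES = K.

#0 head=0: ld i0 RAW+WAW r3
#1 head=1: and i1 RAW r3
#2 head=2: st;mul i2/i3 2-wide
#3 head=4: ld i4 no-port MEM/MEM
#4 head=5: ld i5 no-port MEM/MEM
#5 head=6: st;or i6/i7 2-wide
#6 head=8: sub;or i8/i9 2-wide
#7 head=10: xor i10 RAW r2
#8 head=11: and;blt i11/i12 2-wide
#9 head=13: sub i13 tail

CYCLES = 10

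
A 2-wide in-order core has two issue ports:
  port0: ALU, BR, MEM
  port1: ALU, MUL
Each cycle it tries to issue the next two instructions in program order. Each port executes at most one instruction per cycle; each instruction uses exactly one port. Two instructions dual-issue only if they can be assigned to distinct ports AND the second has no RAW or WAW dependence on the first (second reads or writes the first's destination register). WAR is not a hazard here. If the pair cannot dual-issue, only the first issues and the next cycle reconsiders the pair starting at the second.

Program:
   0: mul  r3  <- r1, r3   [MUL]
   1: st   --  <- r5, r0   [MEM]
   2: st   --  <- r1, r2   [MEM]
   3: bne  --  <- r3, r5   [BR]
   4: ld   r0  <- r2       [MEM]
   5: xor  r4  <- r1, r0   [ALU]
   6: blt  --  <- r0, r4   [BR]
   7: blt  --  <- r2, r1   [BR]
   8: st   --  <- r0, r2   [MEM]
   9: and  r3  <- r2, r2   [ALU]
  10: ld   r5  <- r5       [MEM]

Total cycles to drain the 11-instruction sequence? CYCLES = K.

CYCLES = 9

  cy0 -> i0/i1 (mul.MUL;st.MEM) 2-wide
  cy1 -> i2 (st.MEM) no-port MEM/BR
  cy2 -> i3 (bne.BR) no-port BR/MEM
  cy3 -> i4 (ld.MEM) RAW r0
  cy4 -> i5 (xor.ALU) RAW r4
  cy5 -> i6 (blt.BR) no-port BR/BR
  cy6 -> i7 (blt.BR) no-port BR/MEM
  cy7 -> i8/i9 (st.MEM;and.ALU) 2-wide
  cy8 -> i10 (ld.MEM) tail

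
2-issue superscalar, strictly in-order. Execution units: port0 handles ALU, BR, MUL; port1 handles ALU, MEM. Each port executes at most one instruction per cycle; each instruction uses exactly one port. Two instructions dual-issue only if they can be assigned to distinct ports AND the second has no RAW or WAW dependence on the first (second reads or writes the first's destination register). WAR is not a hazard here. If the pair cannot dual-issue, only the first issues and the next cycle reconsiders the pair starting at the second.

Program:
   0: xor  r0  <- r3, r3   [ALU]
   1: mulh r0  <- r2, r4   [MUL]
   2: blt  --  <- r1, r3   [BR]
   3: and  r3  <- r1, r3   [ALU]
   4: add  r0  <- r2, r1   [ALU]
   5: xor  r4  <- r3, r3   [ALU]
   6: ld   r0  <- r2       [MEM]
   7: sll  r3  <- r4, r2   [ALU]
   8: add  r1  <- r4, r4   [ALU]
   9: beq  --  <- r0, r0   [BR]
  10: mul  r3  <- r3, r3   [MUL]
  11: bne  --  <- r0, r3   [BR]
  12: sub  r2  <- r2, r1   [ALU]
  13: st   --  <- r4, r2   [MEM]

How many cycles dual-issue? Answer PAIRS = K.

PAIRS = 5

[0] i0  xor.ALU  -- WAW r0
[1] i1  mulh.MUL  -- no-port MUL/BR
[2] i2/i3  blt.BR+and.ALU  -- 2-wide
[3] i4/i5  add.ALU+xor.ALU  -- 2-wide
[4] i6/i7  ld.MEM+sll.ALU  -- 2-wide
[5] i8/i9  add.ALU+beq.BR  -- 2-wide
[6] i10  mul.MUL  -- no-port MUL/BR
[7] i11/i12  bne.BR+sub.ALU  -- 2-wide
[8] i13  st.MEM  -- tail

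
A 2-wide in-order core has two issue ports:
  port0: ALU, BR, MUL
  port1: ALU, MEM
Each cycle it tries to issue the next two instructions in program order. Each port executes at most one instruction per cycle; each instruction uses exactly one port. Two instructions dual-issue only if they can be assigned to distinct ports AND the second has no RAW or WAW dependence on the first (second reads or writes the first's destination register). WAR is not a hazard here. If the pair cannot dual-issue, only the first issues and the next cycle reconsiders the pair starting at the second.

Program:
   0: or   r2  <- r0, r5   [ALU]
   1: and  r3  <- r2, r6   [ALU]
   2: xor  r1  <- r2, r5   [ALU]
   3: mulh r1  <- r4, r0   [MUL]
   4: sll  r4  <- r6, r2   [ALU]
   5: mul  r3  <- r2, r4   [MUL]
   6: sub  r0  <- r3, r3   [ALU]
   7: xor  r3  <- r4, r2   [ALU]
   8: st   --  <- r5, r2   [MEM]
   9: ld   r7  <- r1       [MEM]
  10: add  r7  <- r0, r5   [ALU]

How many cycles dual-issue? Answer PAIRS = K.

PAIRS = 3

  cy0 -> i0 (or.ALU) RAW r2
  cy1 -> i1+i2 (and.ALU xor.ALU) 2-wide
  cy2 -> i3+i4 (mulh.MUL sll.ALU) 2-wide
  cy3 -> i5 (mul.MUL) RAW r3
  cy4 -> i6+i7 (sub.ALU xor.ALU) 2-wide
  cy5 -> i8 (st.MEM) no-port MEM/MEM
  cy6 -> i9 (ld.MEM) WAW r7
  cy7 -> i10 (add.ALU) tail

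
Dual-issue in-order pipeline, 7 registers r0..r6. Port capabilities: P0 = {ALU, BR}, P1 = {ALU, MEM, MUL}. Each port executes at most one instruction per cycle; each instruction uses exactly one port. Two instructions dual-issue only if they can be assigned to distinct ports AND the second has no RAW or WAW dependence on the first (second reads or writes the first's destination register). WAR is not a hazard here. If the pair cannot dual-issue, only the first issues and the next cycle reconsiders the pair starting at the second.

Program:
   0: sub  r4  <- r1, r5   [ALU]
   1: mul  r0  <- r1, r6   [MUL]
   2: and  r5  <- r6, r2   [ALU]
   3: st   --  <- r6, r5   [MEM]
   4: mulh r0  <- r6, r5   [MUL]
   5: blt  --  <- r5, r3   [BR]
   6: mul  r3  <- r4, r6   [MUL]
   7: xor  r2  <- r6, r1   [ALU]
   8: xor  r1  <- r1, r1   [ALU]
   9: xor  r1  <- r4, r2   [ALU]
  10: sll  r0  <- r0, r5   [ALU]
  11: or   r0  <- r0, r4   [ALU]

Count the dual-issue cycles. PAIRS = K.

PAIRS = 4

[0] i0,i1  sub/mul  -- pair
[1] i2  and  -- RAW r5
[2] i3  st  -- no-port MEM/MUL
[3] i4,i5  mulh/blt  -- pair
[4] i6,i7  mul/xor  -- pair
[5] i8  xor  -- WAW r1
[6] i9,i10  xor/sll  -- pair
[7] i11  or  -- tail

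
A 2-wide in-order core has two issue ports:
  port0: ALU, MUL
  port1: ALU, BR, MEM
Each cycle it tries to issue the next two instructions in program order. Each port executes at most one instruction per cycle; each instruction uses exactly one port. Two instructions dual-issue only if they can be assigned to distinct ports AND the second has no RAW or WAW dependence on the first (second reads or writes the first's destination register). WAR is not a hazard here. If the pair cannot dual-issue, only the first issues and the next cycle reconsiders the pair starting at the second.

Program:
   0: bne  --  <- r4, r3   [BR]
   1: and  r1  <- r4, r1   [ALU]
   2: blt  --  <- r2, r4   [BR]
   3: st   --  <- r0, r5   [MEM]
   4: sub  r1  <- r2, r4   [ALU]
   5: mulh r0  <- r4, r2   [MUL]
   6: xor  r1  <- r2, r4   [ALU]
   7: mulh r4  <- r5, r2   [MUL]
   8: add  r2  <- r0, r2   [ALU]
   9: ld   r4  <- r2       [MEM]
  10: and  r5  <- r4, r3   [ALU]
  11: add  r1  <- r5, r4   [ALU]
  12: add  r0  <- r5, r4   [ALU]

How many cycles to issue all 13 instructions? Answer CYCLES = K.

CYCLES = 8

#0 head=0: bne.BR;and.ALU i0+i1 2-wide
#1 head=2: blt.BR i2 no-port BR/MEM
#2 head=3: st.MEM;sub.ALU i3+i4 2-wide
#3 head=5: mulh.MUL;xor.ALU i5+i6 2-wide
#4 head=7: mulh.MUL;add.ALU i7+i8 2-wide
#5 head=9: ld.MEM i9 RAW r4
#6 head=10: and.ALU i10 RAW r5
#7 head=11: add.ALU;add.ALU i11+i12 2-wide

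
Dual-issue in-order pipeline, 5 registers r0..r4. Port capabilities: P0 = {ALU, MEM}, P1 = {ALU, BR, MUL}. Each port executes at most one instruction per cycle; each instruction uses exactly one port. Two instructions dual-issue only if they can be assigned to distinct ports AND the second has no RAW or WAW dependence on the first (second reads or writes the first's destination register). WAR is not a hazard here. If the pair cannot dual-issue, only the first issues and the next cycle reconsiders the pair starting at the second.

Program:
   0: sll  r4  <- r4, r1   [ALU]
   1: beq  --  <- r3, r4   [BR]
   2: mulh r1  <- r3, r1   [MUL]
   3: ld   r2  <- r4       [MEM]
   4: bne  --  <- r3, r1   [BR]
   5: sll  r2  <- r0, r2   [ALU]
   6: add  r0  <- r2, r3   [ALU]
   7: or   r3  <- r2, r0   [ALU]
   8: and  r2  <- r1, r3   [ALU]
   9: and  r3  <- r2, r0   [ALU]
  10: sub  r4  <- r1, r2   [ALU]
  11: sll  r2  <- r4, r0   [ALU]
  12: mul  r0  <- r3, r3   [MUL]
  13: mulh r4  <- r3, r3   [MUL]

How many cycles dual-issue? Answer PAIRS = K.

PAIRS = 4

t=0 i0:sll.ALU ; RAW r4
t=1 i1:beq.BR ; no-port BR/MUL
t=2 i2&i3:mulh.MUL/ld.MEM ; pair
t=3 i4&i5:bne.BR/sll.ALU ; pair
t=4 i6:add.ALU ; RAW r0
t=5 i7:or.ALU ; RAW r3
t=6 i8:and.ALU ; RAW r2
t=7 i9&i10:and.ALU/sub.ALU ; pair
t=8 i11&i12:sll.ALU/mul.MUL ; pair
t=9 i13:mulh.MUL ; tail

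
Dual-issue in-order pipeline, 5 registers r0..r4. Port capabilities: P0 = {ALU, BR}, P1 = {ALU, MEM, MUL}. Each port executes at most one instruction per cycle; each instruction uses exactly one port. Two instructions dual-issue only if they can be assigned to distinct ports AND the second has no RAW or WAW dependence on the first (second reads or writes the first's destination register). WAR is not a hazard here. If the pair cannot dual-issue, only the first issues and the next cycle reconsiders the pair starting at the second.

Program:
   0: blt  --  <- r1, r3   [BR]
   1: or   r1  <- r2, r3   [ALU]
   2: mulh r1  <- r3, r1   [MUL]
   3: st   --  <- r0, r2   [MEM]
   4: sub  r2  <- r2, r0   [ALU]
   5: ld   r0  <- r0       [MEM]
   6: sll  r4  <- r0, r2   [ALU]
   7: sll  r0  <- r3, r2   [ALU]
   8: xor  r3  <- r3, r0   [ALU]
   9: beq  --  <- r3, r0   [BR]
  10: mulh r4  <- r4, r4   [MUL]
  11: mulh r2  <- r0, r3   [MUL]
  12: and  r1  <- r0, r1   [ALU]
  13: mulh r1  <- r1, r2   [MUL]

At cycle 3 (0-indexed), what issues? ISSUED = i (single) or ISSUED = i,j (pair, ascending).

#0 head=0: blt+or i0&i1 pair
#1 head=2: mulh i2 no-port MUL/MEM
#2 head=3: st+sub i3&i4 pair
#3 head=5: ld i5 RAW r0
#4 head=6: sll+sll i6&i7 pair
#5 head=8: xor i8 RAW r3
#6 head=9: beq+mulh i9&i10 pair
#7 head=11: mulh+and i11&i12 pair
#8 head=13: mulh i13 tail

ISSUED = 5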